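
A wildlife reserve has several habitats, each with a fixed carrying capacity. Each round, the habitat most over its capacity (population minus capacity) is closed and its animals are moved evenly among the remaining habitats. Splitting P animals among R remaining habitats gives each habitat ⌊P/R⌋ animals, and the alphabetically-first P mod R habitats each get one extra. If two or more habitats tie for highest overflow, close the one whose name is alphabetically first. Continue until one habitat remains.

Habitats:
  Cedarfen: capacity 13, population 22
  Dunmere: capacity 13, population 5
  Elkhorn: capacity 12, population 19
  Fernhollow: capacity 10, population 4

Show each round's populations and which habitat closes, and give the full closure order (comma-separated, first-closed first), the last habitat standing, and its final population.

Closure order: Cedarfen, Elkhorn, Fernhollow
Last habitat: Dunmere with 50 animals

Round 1: Cedarfen=22 Dunmere=5 Elkhorn=19 Fernhollow=4 → close Cedarfen (overflow 9)
  22÷3 = 7 each, +1 to first 1
Round 2: Dunmere=13 Elkhorn=26 Fernhollow=11 → close Elkhorn (overflow 14)
  26÷2 = 13 each, +1 to first 0
Round 3: Dunmere=26 Fernhollow=24 → close Fernhollow (overflow 14)
  24÷1 = 24 each, +1 to first 0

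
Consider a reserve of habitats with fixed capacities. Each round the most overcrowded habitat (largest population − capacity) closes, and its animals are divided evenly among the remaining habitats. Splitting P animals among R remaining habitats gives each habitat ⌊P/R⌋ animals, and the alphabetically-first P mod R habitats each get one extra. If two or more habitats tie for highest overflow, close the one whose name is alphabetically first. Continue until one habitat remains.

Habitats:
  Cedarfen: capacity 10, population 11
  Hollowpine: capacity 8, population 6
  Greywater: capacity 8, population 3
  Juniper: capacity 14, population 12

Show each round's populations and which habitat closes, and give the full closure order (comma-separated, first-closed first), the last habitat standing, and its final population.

Round 1: Cedarfen=11 Greywater=3 Hollowpine=6 Juniper=12 → close Cedarfen (overflow 1)
  11÷3 = 3 each, +1 to first 2
Round 2: Greywater=7 Hollowpine=10 Juniper=15 → close Hollowpine (overflow 2)
  10÷2 = 5 each, +1 to first 0
Round 3: Greywater=12 Juniper=20 → close Juniper (overflow 6)
  20÷1 = 20 each, +1 to first 0

Closure order: Cedarfen, Hollowpine, Juniper
Last habitat: Greywater with 32 animals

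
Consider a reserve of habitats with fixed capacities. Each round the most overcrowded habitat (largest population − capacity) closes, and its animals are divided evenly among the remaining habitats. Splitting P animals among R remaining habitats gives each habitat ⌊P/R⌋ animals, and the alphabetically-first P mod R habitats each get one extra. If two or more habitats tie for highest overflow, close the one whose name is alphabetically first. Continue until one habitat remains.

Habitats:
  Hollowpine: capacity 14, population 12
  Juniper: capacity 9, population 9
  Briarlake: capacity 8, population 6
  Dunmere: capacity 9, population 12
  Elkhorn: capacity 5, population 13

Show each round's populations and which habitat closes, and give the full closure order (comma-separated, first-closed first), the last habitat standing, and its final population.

Round 1: Briarlake=6 Dunmere=12 Elkhorn=13 Hollowpine=12 Juniper=9 → close Elkhorn (overflow 8)
  13÷4 = 3 each, +1 to first 1
Round 2: Briarlake=10 Dunmere=15 Hollowpine=15 Juniper=12 → close Dunmere (overflow 6)
  15÷3 = 5 each, +1 to first 0
Round 3: Briarlake=15 Hollowpine=20 Juniper=17 → close Juniper (overflow 8)
  17÷2 = 8 each, +1 to first 1
Round 4: Briarlake=24 Hollowpine=28 → close Briarlake (overflow 16)
  24÷1 = 24 each, +1 to first 0

Closure order: Elkhorn, Dunmere, Juniper, Briarlake
Last habitat: Hollowpine with 52 animals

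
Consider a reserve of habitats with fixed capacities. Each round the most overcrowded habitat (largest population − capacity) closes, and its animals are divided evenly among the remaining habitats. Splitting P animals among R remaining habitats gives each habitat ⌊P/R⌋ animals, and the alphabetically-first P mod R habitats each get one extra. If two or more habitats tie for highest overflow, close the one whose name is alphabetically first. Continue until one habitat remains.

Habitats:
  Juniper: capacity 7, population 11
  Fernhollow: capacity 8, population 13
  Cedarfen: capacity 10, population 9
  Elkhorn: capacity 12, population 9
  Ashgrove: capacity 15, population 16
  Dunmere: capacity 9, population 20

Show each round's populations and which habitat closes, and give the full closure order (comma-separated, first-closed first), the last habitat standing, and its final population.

Closure order: Dunmere, Fernhollow, Juniper, Ashgrove, Cedarfen
Last habitat: Elkhorn with 78 animals

Round 1: Ashgrove=16 Cedarfen=9 Dunmere=20 Elkhorn=9 Fernhollow=13 Juniper=11 → close Dunmere (overflow 11)
  20÷5 = 4 each, +1 to first 0
Round 2: Ashgrove=20 Cedarfen=13 Elkhorn=13 Fernhollow=17 Juniper=15 → close Fernhollow (overflow 9)
  17÷4 = 4 each, +1 to first 1
Round 3: Ashgrove=25 Cedarfen=17 Elkhorn=17 Juniper=19 → close Juniper (overflow 12)
  19÷3 = 6 each, +1 to first 1
Round 4: Ashgrove=32 Cedarfen=23 Elkhorn=23 → close Ashgrove (overflow 17)
  32÷2 = 16 each, +1 to first 0
Round 5: Cedarfen=39 Elkhorn=39 → close Cedarfen (overflow 29)
  39÷1 = 39 each, +1 to first 0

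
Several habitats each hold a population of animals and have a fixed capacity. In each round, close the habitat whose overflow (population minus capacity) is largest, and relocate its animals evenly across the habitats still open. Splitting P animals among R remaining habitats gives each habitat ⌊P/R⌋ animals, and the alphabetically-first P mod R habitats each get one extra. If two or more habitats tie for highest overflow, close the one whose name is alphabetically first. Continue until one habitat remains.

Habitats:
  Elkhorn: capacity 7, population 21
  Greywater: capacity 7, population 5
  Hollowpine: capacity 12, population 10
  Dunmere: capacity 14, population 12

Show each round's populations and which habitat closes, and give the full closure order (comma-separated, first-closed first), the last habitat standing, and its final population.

Round 1: Dunmere=12 Elkhorn=21 Greywater=5 Hollowpine=10 → close Elkhorn (overflow 14)
  21÷3 = 7 each, +1 to first 0
Round 2: Dunmere=19 Greywater=12 Hollowpine=17 → close Dunmere (overflow 5)
  19÷2 = 9 each, +1 to first 1
Round 3: Greywater=22 Hollowpine=26 → close Greywater (overflow 15)
  22÷1 = 22 each, +1 to first 0

Closure order: Elkhorn, Dunmere, Greywater
Last habitat: Hollowpine with 48 animals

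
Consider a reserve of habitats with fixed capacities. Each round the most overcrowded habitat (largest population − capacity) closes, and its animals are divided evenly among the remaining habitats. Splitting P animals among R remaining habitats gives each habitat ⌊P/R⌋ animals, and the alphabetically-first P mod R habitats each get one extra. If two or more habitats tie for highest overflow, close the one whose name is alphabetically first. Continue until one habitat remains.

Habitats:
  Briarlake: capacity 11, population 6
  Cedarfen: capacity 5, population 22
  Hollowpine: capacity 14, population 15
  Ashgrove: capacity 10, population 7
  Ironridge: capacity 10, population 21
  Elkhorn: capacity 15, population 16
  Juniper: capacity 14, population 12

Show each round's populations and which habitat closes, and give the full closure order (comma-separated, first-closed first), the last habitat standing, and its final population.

Round 1: Ashgrove=7 Briarlake=6 Cedarfen=22 Elkhorn=16 Hollowpine=15 Ironridge=21 Juniper=12 → close Cedarfen (overflow 17)
  22÷6 = 3 each, +1 to first 4
Round 2: Ashgrove=11 Briarlake=10 Elkhorn=20 Hollowpine=19 Ironridge=24 Juniper=15 → close Ironridge (overflow 14)
  24÷5 = 4 each, +1 to first 4
Round 3: Ashgrove=16 Briarlake=15 Elkhorn=25 Hollowpine=24 Juniper=19 → close Elkhorn (overflow 10)
  25÷4 = 6 each, +1 to first 1
Round 4: Ashgrove=23 Briarlake=21 Hollowpine=30 Juniper=25 → close Hollowpine (overflow 16)
  30÷3 = 10 each, +1 to first 0
Round 5: Ashgrove=33 Briarlake=31 Juniper=35 → close Ashgrove (overflow 23)
  33÷2 = 16 each, +1 to first 1
Round 6: Briarlake=48 Juniper=51 → close Briarlake (overflow 37)
  48÷1 = 48 each, +1 to first 0

Closure order: Cedarfen, Ironridge, Elkhorn, Hollowpine, Ashgrove, Briarlake
Last habitat: Juniper with 99 animals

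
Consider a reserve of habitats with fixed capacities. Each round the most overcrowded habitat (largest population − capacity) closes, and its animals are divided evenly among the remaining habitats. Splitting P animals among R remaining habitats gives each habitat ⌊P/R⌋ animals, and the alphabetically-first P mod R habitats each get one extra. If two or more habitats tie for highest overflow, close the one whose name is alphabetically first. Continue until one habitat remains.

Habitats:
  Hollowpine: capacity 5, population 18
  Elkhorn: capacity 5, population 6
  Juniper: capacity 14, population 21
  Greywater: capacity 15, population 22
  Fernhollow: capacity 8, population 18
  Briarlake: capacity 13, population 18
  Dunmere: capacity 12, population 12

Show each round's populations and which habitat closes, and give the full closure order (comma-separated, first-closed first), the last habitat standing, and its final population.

Round 1: Briarlake=18 Dunmere=12 Elkhorn=6 Fernhollow=18 Greywater=22 Hollowpine=18 Juniper=21 → close Hollowpine (overflow 13)
  18÷6 = 3 each, +1 to first 0
Round 2: Briarlake=21 Dunmere=15 Elkhorn=9 Fernhollow=21 Greywater=25 Juniper=24 → close Fernhollow (overflow 13)
  21÷5 = 4 each, +1 to first 1
Round 3: Briarlake=26 Dunmere=19 Elkhorn=13 Greywater=29 Juniper=28 → close Greywater (overflow 14)
  29÷4 = 7 each, +1 to first 1
Round 4: Briarlake=34 Dunmere=26 Elkhorn=20 Juniper=35 → close Briarlake (overflow 21)
  34÷3 = 11 each, +1 to first 1
Round 5: Dunmere=38 Elkhorn=31 Juniper=46 → close Juniper (overflow 32)
  46÷2 = 23 each, +1 to first 0
Round 6: Dunmere=61 Elkhorn=54 → close Dunmere (overflow 49)
  61÷1 = 61 each, +1 to first 0

Closure order: Hollowpine, Fernhollow, Greywater, Briarlake, Juniper, Dunmere
Last habitat: Elkhorn with 115 animals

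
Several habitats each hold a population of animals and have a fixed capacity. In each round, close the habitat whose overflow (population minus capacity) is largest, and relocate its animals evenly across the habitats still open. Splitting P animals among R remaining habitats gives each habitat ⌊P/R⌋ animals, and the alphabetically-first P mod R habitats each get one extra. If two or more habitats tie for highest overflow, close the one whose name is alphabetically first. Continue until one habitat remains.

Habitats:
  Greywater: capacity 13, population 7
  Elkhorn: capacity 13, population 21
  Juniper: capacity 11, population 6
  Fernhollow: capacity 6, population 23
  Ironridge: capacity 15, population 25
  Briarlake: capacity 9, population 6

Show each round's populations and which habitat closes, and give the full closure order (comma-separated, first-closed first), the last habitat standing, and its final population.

Round 1: Briarlake=6 Elkhorn=21 Fernhollow=23 Greywater=7 Ironridge=25 Juniper=6 → close Fernhollow (overflow 17)
  23÷5 = 4 each, +1 to first 3
Round 2: Briarlake=11 Elkhorn=26 Greywater=12 Ironridge=29 Juniper=10 → close Ironridge (overflow 14)
  29÷4 = 7 each, +1 to first 1
Round 3: Briarlake=19 Elkhorn=33 Greywater=19 Juniper=17 → close Elkhorn (overflow 20)
  33÷3 = 11 each, +1 to first 0
Round 4: Briarlake=30 Greywater=30 Juniper=28 → close Briarlake (overflow 21)
  30÷2 = 15 each, +1 to first 0
Round 5: Greywater=45 Juniper=43 → close Greywater (overflow 32)
  45÷1 = 45 each, +1 to first 0

Closure order: Fernhollow, Ironridge, Elkhorn, Briarlake, Greywater
Last habitat: Juniper with 88 animals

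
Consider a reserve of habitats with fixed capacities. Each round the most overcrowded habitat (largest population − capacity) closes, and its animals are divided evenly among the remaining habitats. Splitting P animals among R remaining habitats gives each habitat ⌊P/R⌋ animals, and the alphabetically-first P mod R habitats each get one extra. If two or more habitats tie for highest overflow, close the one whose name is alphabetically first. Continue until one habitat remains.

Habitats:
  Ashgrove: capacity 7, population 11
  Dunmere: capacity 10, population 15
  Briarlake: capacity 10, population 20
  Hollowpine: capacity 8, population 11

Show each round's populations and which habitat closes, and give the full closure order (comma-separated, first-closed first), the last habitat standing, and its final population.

Round 1: Ashgrove=11 Briarlake=20 Dunmere=15 Hollowpine=11 → close Briarlake (overflow 10)
  20÷3 = 6 each, +1 to first 2
Round 2: Ashgrove=18 Dunmere=22 Hollowpine=17 → close Dunmere (overflow 12)
  22÷2 = 11 each, +1 to first 0
Round 3: Ashgrove=29 Hollowpine=28 → close Ashgrove (overflow 22)
  29÷1 = 29 each, +1 to first 0

Closure order: Briarlake, Dunmere, Ashgrove
Last habitat: Hollowpine with 57 animals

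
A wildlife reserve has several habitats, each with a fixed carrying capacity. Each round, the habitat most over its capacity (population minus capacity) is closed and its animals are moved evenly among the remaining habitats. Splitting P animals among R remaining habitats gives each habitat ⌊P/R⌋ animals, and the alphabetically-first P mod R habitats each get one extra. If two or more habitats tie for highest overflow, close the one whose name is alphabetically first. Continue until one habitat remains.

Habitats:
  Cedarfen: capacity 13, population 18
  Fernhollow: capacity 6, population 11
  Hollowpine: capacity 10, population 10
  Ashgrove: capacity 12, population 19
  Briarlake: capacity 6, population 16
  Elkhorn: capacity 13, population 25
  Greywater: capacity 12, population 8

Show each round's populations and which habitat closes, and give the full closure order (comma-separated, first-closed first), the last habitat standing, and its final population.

Round 1: Ashgrove=19 Briarlake=16 Cedarfen=18 Elkhorn=25 Fernhollow=11 Greywater=8 Hollowpine=10 → close Elkhorn (overflow 12)
  25÷6 = 4 each, +1 to first 1
Round 2: Ashgrove=24 Briarlake=20 Cedarfen=22 Fernhollow=15 Greywater=12 Hollowpine=14 → close Briarlake (overflow 14)
  20÷5 = 4 each, +1 to first 0
Round 3: Ashgrove=28 Cedarfen=26 Fernhollow=19 Greywater=16 Hollowpine=18 → close Ashgrove (overflow 16)
  28÷4 = 7 each, +1 to first 0
Round 4: Cedarfen=33 Fernhollow=26 Greywater=23 Hollowpine=25 → close Cedarfen (overflow 20)
  33÷3 = 11 each, +1 to first 0
Round 5: Fernhollow=37 Greywater=34 Hollowpine=36 → close Fernhollow (overflow 31)
  37÷2 = 18 each, +1 to first 1
Round 6: Greywater=53 Hollowpine=54 → close Hollowpine (overflow 44)
  54÷1 = 54 each, +1 to first 0

Closure order: Elkhorn, Briarlake, Ashgrove, Cedarfen, Fernhollow, Hollowpine
Last habitat: Greywater with 107 animals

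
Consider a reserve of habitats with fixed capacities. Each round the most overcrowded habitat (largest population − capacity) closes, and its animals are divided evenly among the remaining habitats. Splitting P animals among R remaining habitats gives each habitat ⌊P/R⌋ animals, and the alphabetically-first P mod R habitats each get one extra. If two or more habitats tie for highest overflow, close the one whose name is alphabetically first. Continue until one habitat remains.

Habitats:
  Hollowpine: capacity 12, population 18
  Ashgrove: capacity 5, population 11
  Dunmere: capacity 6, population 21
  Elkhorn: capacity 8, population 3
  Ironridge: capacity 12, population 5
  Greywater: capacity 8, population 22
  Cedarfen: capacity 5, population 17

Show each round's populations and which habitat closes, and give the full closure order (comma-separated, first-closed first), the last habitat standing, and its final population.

Round 1: Ashgrove=11 Cedarfen=17 Dunmere=21 Elkhorn=3 Greywater=22 Hollowpine=18 Ironridge=5 → close Dunmere (overflow 15)
  21÷6 = 3 each, +1 to first 3
Round 2: Ashgrove=15 Cedarfen=21 Elkhorn=7 Greywater=25 Hollowpine=21 Ironridge=8 → close Greywater (overflow 17)
  25÷5 = 5 each, +1 to first 0
Round 3: Ashgrove=20 Cedarfen=26 Elkhorn=12 Hollowpine=26 Ironridge=13 → close Cedarfen (overflow 21)
  26÷4 = 6 each, +1 to first 2
Round 4: Ashgrove=27 Elkhorn=19 Hollowpine=32 Ironridge=19 → close Ashgrove (overflow 22)
  27÷3 = 9 each, +1 to first 0
Round 5: Elkhorn=28 Hollowpine=41 Ironridge=28 → close Hollowpine (overflow 29)
  41÷2 = 20 each, +1 to first 1
Round 6: Elkhorn=49 Ironridge=48 → close Elkhorn (overflow 41)
  49÷1 = 49 each, +1 to first 0

Closure order: Dunmere, Greywater, Cedarfen, Ashgrove, Hollowpine, Elkhorn
Last habitat: Ironridge with 97 animals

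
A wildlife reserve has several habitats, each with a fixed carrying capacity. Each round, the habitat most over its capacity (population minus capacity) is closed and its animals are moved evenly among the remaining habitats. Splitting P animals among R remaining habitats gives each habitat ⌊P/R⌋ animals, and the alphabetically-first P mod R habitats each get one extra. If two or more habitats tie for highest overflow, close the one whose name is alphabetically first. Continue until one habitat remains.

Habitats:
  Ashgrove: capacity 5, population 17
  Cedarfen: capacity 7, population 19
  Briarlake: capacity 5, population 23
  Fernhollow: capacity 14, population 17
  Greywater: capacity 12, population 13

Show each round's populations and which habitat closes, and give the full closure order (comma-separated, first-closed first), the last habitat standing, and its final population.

Round 1: Ashgrove=17 Briarlake=23 Cedarfen=19 Fernhollow=17 Greywater=13 → close Briarlake (overflow 18)
  23÷4 = 5 each, +1 to first 3
Round 2: Ashgrove=23 Cedarfen=25 Fernhollow=23 Greywater=18 → close Ashgrove (overflow 18)
  23÷3 = 7 each, +1 to first 2
Round 3: Cedarfen=33 Fernhollow=31 Greywater=25 → close Cedarfen (overflow 26)
  33÷2 = 16 each, +1 to first 1
Round 4: Fernhollow=48 Greywater=41 → close Fernhollow (overflow 34)
  48÷1 = 48 each, +1 to first 0

Closure order: Briarlake, Ashgrove, Cedarfen, Fernhollow
Last habitat: Greywater with 89 animals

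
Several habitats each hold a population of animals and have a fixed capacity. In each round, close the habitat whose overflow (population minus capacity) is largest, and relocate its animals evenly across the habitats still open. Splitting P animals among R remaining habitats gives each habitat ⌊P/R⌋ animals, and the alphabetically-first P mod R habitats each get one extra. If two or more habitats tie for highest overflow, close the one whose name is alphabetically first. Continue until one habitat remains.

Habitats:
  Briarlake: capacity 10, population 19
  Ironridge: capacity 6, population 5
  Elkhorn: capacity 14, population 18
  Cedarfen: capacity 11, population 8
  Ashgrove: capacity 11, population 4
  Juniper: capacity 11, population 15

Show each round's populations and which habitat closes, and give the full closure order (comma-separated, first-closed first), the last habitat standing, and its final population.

Round 1: Ashgrove=4 Briarlake=19 Cedarfen=8 Elkhorn=18 Ironridge=5 Juniper=15 → close Briarlake (overflow 9)
  19÷5 = 3 each, +1 to first 4
Round 2: Ashgrove=8 Cedarfen=12 Elkhorn=22 Ironridge=9 Juniper=18 → close Elkhorn (overflow 8)
  22÷4 = 5 each, +1 to first 2
Round 3: Ashgrove=14 Cedarfen=18 Ironridge=14 Juniper=23 → close Juniper (overflow 12)
  23÷3 = 7 each, +1 to first 2
Round 4: Ashgrove=22 Cedarfen=26 Ironridge=21 → close Cedarfen (overflow 15)
  26÷2 = 13 each, +1 to first 0
Round 5: Ashgrove=35 Ironridge=34 → close Ironridge (overflow 28)
  34÷1 = 34 each, +1 to first 0

Closure order: Briarlake, Elkhorn, Juniper, Cedarfen, Ironridge
Last habitat: Ashgrove with 69 animals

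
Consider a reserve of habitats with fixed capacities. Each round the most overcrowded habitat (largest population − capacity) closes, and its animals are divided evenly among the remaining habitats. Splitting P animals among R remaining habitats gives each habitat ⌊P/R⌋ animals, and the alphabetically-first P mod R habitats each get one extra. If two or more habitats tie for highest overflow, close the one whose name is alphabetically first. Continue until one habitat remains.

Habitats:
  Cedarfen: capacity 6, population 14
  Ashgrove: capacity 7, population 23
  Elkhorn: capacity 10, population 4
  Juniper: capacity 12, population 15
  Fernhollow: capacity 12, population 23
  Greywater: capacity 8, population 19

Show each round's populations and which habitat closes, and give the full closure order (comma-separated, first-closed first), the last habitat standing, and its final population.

Round 1: Ashgrove=23 Cedarfen=14 Elkhorn=4 Fernhollow=23 Greywater=19 Juniper=15 → close Ashgrove (overflow 16)
  23÷5 = 4 each, +1 to first 3
Round 2: Cedarfen=19 Elkhorn=9 Fernhollow=28 Greywater=23 Juniper=19 → close Fernhollow (overflow 16)
  28÷4 = 7 each, +1 to first 0
Round 3: Cedarfen=26 Elkhorn=16 Greywater=30 Juniper=26 → close Greywater (overflow 22)
  30÷3 = 10 each, +1 to first 0
Round 4: Cedarfen=36 Elkhorn=26 Juniper=36 → close Cedarfen (overflow 30)
  36÷2 = 18 each, +1 to first 0
Round 5: Elkhorn=44 Juniper=54 → close Juniper (overflow 42)
  54÷1 = 54 each, +1 to first 0

Closure order: Ashgrove, Fernhollow, Greywater, Cedarfen, Juniper
Last habitat: Elkhorn with 98 animals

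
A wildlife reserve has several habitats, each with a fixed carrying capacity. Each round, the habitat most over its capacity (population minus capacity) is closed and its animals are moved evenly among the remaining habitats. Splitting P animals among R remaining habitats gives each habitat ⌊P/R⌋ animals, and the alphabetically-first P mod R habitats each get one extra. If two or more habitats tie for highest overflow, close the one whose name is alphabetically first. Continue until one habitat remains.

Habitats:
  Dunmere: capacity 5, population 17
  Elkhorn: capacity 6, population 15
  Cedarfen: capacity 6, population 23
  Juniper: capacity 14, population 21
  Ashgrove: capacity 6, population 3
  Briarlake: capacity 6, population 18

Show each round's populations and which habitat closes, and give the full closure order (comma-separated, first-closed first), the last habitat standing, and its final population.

Closure order: Cedarfen, Briarlake, Dunmere, Elkhorn, Juniper
Last habitat: Ashgrove with 97 animals

Round 1: Ashgrove=3 Briarlake=18 Cedarfen=23 Dunmere=17 Elkhorn=15 Juniper=21 → close Cedarfen (overflow 17)
  23÷5 = 4 each, +1 to first 3
Round 2: Ashgrove=8 Briarlake=23 Dunmere=22 Elkhorn=19 Juniper=25 → close Briarlake (overflow 17)
  23÷4 = 5 each, +1 to first 3
Round 3: Ashgrove=14 Dunmere=28 Elkhorn=25 Juniper=30 → close Dunmere (overflow 23)
  28÷3 = 9 each, +1 to first 1
Round 4: Ashgrove=24 Elkhorn=34 Juniper=39 → close Elkhorn (overflow 28)
  34÷2 = 17 each, +1 to first 0
Round 5: Ashgrove=41 Juniper=56 → close Juniper (overflow 42)
  56÷1 = 56 each, +1 to first 0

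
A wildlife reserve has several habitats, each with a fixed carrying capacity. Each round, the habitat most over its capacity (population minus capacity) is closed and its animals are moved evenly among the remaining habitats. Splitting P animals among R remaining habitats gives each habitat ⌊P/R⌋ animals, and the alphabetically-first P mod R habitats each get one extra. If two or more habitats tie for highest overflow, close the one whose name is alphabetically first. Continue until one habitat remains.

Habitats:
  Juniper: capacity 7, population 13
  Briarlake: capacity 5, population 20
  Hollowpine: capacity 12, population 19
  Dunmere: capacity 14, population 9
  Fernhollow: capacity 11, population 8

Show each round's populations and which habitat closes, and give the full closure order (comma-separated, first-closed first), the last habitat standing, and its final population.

Round 1: Briarlake=20 Dunmere=9 Fernhollow=8 Hollowpine=19 Juniper=13 → close Briarlake (overflow 15)
  20÷4 = 5 each, +1 to first 0
Round 2: Dunmere=14 Fernhollow=13 Hollowpine=24 Juniper=18 → close Hollowpine (overflow 12)
  24÷3 = 8 each, +1 to first 0
Round 3: Dunmere=22 Fernhollow=21 Juniper=26 → close Juniper (overflow 19)
  26÷2 = 13 each, +1 to first 0
Round 4: Dunmere=35 Fernhollow=34 → close Fernhollow (overflow 23)
  34÷1 = 34 each, +1 to first 0

Closure order: Briarlake, Hollowpine, Juniper, Fernhollow
Last habitat: Dunmere with 69 animals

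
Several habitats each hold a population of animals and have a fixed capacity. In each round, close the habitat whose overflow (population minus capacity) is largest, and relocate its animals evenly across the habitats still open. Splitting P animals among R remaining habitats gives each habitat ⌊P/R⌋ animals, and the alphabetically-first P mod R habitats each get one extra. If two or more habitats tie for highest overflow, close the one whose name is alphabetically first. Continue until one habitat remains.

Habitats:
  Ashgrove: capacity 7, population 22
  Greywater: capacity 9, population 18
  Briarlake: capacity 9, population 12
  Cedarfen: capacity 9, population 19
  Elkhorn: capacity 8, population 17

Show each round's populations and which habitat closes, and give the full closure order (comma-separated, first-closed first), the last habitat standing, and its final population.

Closure order: Ashgrove, Cedarfen, Elkhorn, Greywater
Last habitat: Briarlake with 88 animals

Round 1: Ashgrove=22 Briarlake=12 Cedarfen=19 Elkhorn=17 Greywater=18 → close Ashgrove (overflow 15)
  22÷4 = 5 each, +1 to first 2
Round 2: Briarlake=18 Cedarfen=25 Elkhorn=22 Greywater=23 → close Cedarfen (overflow 16)
  25÷3 = 8 each, +1 to first 1
Round 3: Briarlake=27 Elkhorn=30 Greywater=31 → close Elkhorn (overflow 22)
  30÷2 = 15 each, +1 to first 0
Round 4: Briarlake=42 Greywater=46 → close Greywater (overflow 37)
  46÷1 = 46 each, +1 to first 0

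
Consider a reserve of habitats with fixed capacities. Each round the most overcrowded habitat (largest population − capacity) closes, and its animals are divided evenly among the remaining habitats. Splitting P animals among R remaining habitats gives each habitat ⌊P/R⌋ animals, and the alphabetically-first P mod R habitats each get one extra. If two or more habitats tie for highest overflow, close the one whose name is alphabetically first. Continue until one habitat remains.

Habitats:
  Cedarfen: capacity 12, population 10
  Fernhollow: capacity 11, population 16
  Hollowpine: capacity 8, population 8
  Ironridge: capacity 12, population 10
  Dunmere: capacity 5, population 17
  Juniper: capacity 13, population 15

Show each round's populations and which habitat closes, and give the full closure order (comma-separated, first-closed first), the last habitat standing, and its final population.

Round 1: Cedarfen=10 Dunmere=17 Fernhollow=16 Hollowpine=8 Ironridge=10 Juniper=15 → close Dunmere (overflow 12)
  17÷5 = 3 each, +1 to first 2
Round 2: Cedarfen=14 Fernhollow=20 Hollowpine=11 Ironridge=13 Juniper=18 → close Fernhollow (overflow 9)
  20÷4 = 5 each, +1 to first 0
Round 3: Cedarfen=19 Hollowpine=16 Ironridge=18 Juniper=23 → close Juniper (overflow 10)
  23÷3 = 7 each, +1 to first 2
Round 4: Cedarfen=27 Hollowpine=24 Ironridge=25 → close Hollowpine (overflow 16)
  24÷2 = 12 each, +1 to first 0
Round 5: Cedarfen=39 Ironridge=37 → close Cedarfen (overflow 27)
  39÷1 = 39 each, +1 to first 0

Closure order: Dunmere, Fernhollow, Juniper, Hollowpine, Cedarfen
Last habitat: Ironridge with 76 animals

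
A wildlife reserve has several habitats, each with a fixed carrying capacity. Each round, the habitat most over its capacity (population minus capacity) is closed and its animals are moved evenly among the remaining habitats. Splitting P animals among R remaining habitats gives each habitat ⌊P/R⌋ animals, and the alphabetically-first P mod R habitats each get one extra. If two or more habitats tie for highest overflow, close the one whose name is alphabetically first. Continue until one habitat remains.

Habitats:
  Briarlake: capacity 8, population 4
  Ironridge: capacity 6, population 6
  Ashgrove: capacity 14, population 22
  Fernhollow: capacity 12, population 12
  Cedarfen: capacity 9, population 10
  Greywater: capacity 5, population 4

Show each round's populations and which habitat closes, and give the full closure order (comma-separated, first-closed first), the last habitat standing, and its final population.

Closure order: Ashgrove, Cedarfen, Fernhollow, Greywater, Briarlake
Last habitat: Ironridge with 58 animals

Round 1: Ashgrove=22 Briarlake=4 Cedarfen=10 Fernhollow=12 Greywater=4 Ironridge=6 → close Ashgrove (overflow 8)
  22÷5 = 4 each, +1 to first 2
Round 2: Briarlake=9 Cedarfen=15 Fernhollow=16 Greywater=8 Ironridge=10 → close Cedarfen (overflow 6)
  15÷4 = 3 each, +1 to first 3
Round 3: Briarlake=13 Fernhollow=20 Greywater=12 Ironridge=13 → close Fernhollow (overflow 8)
  20÷3 = 6 each, +1 to first 2
Round 4: Briarlake=20 Greywater=19 Ironridge=19 → close Greywater (overflow 14)
  19÷2 = 9 each, +1 to first 1
Round 5: Briarlake=30 Ironridge=28 → close Briarlake (overflow 22)
  30÷1 = 30 each, +1 to first 0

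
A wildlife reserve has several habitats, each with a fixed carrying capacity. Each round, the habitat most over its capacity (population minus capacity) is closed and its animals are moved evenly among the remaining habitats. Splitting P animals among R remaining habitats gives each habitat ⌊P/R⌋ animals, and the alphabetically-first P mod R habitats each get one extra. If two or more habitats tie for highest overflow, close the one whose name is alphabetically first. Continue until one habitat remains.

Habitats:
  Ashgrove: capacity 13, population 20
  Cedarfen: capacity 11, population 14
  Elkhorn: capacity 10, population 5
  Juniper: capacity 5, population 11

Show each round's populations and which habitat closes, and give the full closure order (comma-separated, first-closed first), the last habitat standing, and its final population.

Round 1: Ashgrove=20 Cedarfen=14 Elkhorn=5 Juniper=11 → close Ashgrove (overflow 7)
  20÷3 = 6 each, +1 to first 2
Round 2: Cedarfen=21 Elkhorn=12 Juniper=17 → close Juniper (overflow 12)
  17÷2 = 8 each, +1 to first 1
Round 3: Cedarfen=30 Elkhorn=20 → close Cedarfen (overflow 19)
  30÷1 = 30 each, +1 to first 0

Closure order: Ashgrove, Juniper, Cedarfen
Last habitat: Elkhorn with 50 animals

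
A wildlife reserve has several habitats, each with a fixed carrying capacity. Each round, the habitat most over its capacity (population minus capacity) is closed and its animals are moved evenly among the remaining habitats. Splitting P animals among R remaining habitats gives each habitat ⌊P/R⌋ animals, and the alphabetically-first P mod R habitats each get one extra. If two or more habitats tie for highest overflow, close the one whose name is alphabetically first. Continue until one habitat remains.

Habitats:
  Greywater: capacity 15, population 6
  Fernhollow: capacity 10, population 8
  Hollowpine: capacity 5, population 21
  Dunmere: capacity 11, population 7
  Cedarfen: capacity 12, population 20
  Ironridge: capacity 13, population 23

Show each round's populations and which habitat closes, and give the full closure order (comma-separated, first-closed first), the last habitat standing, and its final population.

Closure order: Hollowpine, Ironridge, Cedarfen, Fernhollow, Dunmere
Last habitat: Greywater with 85 animals

Round 1: Cedarfen=20 Dunmere=7 Fernhollow=8 Greywater=6 Hollowpine=21 Ironridge=23 → close Hollowpine (overflow 16)
  21÷5 = 4 each, +1 to first 1
Round 2: Cedarfen=25 Dunmere=11 Fernhollow=12 Greywater=10 Ironridge=27 → close Ironridge (overflow 14)
  27÷4 = 6 each, +1 to first 3
Round 3: Cedarfen=32 Dunmere=18 Fernhollow=19 Greywater=16 → close Cedarfen (overflow 20)
  32÷3 = 10 each, +1 to first 2
Round 4: Dunmere=29 Fernhollow=30 Greywater=26 → close Fernhollow (overflow 20)
  30÷2 = 15 each, +1 to first 0
Round 5: Dunmere=44 Greywater=41 → close Dunmere (overflow 33)
  44÷1 = 44 each, +1 to first 0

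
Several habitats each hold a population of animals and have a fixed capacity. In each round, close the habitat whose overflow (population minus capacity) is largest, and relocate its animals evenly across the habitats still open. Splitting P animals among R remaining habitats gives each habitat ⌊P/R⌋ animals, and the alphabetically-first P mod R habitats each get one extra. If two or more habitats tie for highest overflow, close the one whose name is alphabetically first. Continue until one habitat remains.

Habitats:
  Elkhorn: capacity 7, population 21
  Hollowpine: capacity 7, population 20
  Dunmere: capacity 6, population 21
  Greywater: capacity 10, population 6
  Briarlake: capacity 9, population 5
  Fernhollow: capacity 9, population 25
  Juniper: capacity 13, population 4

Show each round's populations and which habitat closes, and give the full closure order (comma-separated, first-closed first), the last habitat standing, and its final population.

Closure order: Fernhollow, Dunmere, Elkhorn, Hollowpine, Briarlake, Greywater
Last habitat: Juniper with 102 animals

Round 1: Briarlake=5 Dunmere=21 Elkhorn=21 Fernhollow=25 Greywater=6 Hollowpine=20 Juniper=4 → close Fernhollow (overflow 16)
  25÷6 = 4 each, +1 to first 1
Round 2: Briarlake=10 Dunmere=25 Elkhorn=25 Greywater=10 Hollowpine=24 Juniper=8 → close Dunmere (overflow 19)
  25÷5 = 5 each, +1 to first 0
Round 3: Briarlake=15 Elkhorn=30 Greywater=15 Hollowpine=29 Juniper=13 → close Elkhorn (overflow 23)
  30÷4 = 7 each, +1 to first 2
Round 4: Briarlake=23 Greywater=23 Hollowpine=36 Juniper=20 → close Hollowpine (overflow 29)
  36÷3 = 12 each, +1 to first 0
Round 5: Briarlake=35 Greywater=35 Juniper=32 → close Briarlake (overflow 26)
  35÷2 = 17 each, +1 to first 1
Round 6: Greywater=53 Juniper=49 → close Greywater (overflow 43)
  53÷1 = 53 each, +1 to first 0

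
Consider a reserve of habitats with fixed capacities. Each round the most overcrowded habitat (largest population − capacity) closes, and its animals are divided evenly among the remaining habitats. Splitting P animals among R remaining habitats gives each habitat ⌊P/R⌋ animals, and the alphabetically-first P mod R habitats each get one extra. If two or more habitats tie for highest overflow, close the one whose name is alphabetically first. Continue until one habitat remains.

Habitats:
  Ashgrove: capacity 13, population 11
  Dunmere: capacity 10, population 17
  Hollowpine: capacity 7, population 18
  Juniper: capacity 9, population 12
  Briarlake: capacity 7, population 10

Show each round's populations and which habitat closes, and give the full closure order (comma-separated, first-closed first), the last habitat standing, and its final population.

Closure order: Hollowpine, Dunmere, Briarlake, Juniper
Last habitat: Ashgrove with 68 animals

Round 1: Ashgrove=11 Briarlake=10 Dunmere=17 Hollowpine=18 Juniper=12 → close Hollowpine (overflow 11)
  18÷4 = 4 each, +1 to first 2
Round 2: Ashgrove=16 Briarlake=15 Dunmere=21 Juniper=16 → close Dunmere (overflow 11)
  21÷3 = 7 each, +1 to first 0
Round 3: Ashgrove=23 Briarlake=22 Juniper=23 → close Briarlake (overflow 15)
  22÷2 = 11 each, +1 to first 0
Round 4: Ashgrove=34 Juniper=34 → close Juniper (overflow 25)
  34÷1 = 34 each, +1 to first 0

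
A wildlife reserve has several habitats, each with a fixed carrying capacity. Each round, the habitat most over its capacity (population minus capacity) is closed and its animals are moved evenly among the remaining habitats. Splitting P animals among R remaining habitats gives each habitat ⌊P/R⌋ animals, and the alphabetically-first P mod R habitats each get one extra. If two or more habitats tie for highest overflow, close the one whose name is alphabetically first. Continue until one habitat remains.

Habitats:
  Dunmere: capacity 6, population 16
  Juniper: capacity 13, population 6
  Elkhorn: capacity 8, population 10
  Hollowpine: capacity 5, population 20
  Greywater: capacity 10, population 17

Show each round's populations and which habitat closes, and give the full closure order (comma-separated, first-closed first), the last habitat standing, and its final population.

Round 1: Dunmere=16 Elkhorn=10 Greywater=17 Hollowpine=20 Juniper=6 → close Hollowpine (overflow 15)
  20÷4 = 5 each, +1 to first 0
Round 2: Dunmere=21 Elkhorn=15 Greywater=22 Juniper=11 → close Dunmere (overflow 15)
  21÷3 = 7 each, +1 to first 0
Round 3: Elkhorn=22 Greywater=29 Juniper=18 → close Greywater (overflow 19)
  29÷2 = 14 each, +1 to first 1
Round 4: Elkhorn=37 Juniper=32 → close Elkhorn (overflow 29)
  37÷1 = 37 each, +1 to first 0

Closure order: Hollowpine, Dunmere, Greywater, Elkhorn
Last habitat: Juniper with 69 animals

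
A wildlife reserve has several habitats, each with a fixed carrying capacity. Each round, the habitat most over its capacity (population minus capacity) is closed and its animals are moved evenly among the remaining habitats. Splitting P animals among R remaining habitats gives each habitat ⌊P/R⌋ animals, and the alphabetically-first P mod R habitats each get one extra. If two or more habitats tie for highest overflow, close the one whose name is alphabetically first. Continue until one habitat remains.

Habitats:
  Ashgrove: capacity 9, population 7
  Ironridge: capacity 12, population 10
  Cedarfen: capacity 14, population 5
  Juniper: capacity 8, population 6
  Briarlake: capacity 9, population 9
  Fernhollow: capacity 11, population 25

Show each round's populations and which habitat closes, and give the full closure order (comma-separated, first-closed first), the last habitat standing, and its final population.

Round 1: Ashgrove=7 Briarlake=9 Cedarfen=5 Fernhollow=25 Ironridge=10 Juniper=6 → close Fernhollow (overflow 14)
  25÷5 = 5 each, +1 to first 0
Round 2: Ashgrove=12 Briarlake=14 Cedarfen=10 Ironridge=15 Juniper=11 → close Briarlake (overflow 5)
  14÷4 = 3 each, +1 to first 2
Round 3: Ashgrove=16 Cedarfen=14 Ironridge=18 Juniper=14 → close Ashgrove (overflow 7)
  16÷3 = 5 each, +1 to first 1
Round 4: Cedarfen=20 Ironridge=23 Juniper=19 → close Ironridge (overflow 11)
  23÷2 = 11 each, +1 to first 1
Round 5: Cedarfen=32 Juniper=30 → close Juniper (overflow 22)
  30÷1 = 30 each, +1 to first 0

Closure order: Fernhollow, Briarlake, Ashgrove, Ironridge, Juniper
Last habitat: Cedarfen with 62 animals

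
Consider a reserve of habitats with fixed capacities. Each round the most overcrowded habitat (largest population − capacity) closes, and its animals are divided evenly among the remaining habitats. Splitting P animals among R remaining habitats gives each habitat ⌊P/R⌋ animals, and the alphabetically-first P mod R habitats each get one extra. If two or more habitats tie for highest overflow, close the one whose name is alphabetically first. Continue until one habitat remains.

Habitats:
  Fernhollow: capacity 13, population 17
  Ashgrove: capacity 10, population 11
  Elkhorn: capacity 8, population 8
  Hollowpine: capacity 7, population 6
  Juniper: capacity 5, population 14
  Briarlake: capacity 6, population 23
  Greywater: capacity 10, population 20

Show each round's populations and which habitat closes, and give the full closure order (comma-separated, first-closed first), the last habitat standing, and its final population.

Round 1: Ashgrove=11 Briarlake=23 Elkhorn=8 Fernhollow=17 Greywater=20 Hollowpine=6 Juniper=14 → close Briarlake (overflow 17)
  23÷6 = 3 each, +1 to first 5
Round 2: Ashgrove=15 Elkhorn=12 Fernhollow=21 Greywater=24 Hollowpine=10 Juniper=17 → close Greywater (overflow 14)
  24÷5 = 4 each, +1 to first 4
Round 3: Ashgrove=20 Elkhorn=17 Fernhollow=26 Hollowpine=15 Juniper=21 → close Juniper (overflow 16)
  21÷4 = 5 each, +1 to first 1
Round 4: Ashgrove=26 Elkhorn=22 Fernhollow=31 Hollowpine=20 → close Fernhollow (overflow 18)
  31÷3 = 10 each, +1 to first 1
Round 5: Ashgrove=37 Elkhorn=32 Hollowpine=30 → close Ashgrove (overflow 27)
  37÷2 = 18 each, +1 to first 1
Round 6: Elkhorn=51 Hollowpine=48 → close Elkhorn (overflow 43)
  51÷1 = 51 each, +1 to first 0

Closure order: Briarlake, Greywater, Juniper, Fernhollow, Ashgrove, Elkhorn
Last habitat: Hollowpine with 99 animals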